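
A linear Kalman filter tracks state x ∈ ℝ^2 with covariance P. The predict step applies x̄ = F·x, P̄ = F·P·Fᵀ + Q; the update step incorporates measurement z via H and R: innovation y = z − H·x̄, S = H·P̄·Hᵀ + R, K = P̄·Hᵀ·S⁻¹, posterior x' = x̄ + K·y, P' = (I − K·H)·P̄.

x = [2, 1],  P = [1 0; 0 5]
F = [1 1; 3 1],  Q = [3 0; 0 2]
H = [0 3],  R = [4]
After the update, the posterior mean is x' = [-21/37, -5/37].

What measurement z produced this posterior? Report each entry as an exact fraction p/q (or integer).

z = [-1]

x̄ = F·x = [3, 7]
P̄ = F·P·Fᵀ + Q = [9 8; 8 16]
S = H·P̄·Hᵀ + R = [148]
K = P̄·Hᵀ·S⁻¹ = [6/37; 12/37]
x' − x̄ = [-132/37, -264/37] = K·y
y = (KᵀK)⁻¹·Kᵀ·(x' − x̄) = [-22]
z = y + H·x̄ = [-22] + [21] = [-1]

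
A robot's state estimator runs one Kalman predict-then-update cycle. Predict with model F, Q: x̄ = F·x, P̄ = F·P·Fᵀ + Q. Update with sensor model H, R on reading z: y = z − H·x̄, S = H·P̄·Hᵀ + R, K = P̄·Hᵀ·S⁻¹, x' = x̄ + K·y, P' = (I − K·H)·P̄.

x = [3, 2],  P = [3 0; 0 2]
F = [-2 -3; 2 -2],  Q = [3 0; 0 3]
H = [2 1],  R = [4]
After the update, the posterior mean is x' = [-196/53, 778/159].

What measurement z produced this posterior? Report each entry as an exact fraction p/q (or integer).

z = [-2]

x̄ = F·x = [-12, 2]
P̄ = F·P·Fᵀ + Q = [33 0; 0 23]
S = H·P̄·Hᵀ + R = [159]
K = P̄·Hᵀ·S⁻¹ = [22/53; 23/159]
x' − x̄ = [440/53, 460/159] = K·y
y = (KᵀK)⁻¹·Kᵀ·(x' − x̄) = [20]
z = y + H·x̄ = [20] + [-22] = [-2]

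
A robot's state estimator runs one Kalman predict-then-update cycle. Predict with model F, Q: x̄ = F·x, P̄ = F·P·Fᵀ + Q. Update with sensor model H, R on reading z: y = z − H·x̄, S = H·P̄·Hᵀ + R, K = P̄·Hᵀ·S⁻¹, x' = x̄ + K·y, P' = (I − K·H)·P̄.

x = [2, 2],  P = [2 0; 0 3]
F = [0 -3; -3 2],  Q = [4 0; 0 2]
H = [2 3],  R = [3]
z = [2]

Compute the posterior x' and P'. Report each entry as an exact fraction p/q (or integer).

x' = [-1034/199, 802/199]
P' = [6105/199 -4062/199; -4062/199 2768/199]

x̄ = F·x = [-6, -2]
P̄ = F·P·Fᵀ + Q = [31 -18; -18 32]
y = z − H·x̄ = [20]
S = H·P̄·Hᵀ + R = [199]
K = P̄·Hᵀ·S⁻¹ = [8/199; 60/199]
x' = x̄ + K·y = [-1034/199, 802/199]
P' = (I − K·H)·P̄ = [6105/199 -4062/199; -4062/199 2768/199]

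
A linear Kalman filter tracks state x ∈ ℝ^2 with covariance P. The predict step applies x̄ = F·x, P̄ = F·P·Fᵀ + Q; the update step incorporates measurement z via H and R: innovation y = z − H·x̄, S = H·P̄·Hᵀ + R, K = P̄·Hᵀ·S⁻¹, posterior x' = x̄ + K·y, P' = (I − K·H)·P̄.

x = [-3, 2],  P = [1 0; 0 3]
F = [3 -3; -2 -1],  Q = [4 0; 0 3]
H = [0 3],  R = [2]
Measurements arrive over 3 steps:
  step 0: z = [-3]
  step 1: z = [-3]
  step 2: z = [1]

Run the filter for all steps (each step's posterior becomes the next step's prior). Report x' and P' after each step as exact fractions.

step 0: x' = [-1515/92, -41/46], P' = [3599/92 3/46; 3/46 5/23]
step 1: x' = [546387/132628, -31555/33157], P' = [2042017/132628 -10758/33157; -10758/33157 7358/33157]
step 2: x' = [62849343/15214912, 1166833/3803728], P' = [1187578643/76074560 -6146451/19018640; -6146451/19018640 1052907/4754660]

step 0: x̄ = F·x = [-15, 4]
step 0: P̄ = F·P·Fᵀ + Q = [40 3; 3 10]
step 0: y = z − H·x̄ = [-15]
step 0: S = H·P̄·Hᵀ + R = [92]
step 0: K = P̄·Hᵀ·S⁻¹ = [9/92; 15/46]
step 0: x' = x̄ + K·y = [-1515/92, -41/46]
step 0: P' = (I − K·H)·P̄ = [3599/92 3/46; 3/46 5/23]
step 1: x̄ = F·x = [-4299/92, 778/23]
step 1: P̄ = F·P·Fᵀ + Q = [32831/92 -5379/23; -5379/23 3679/23]
step 1: y = z − H·x̄ = [-2403/23]
step 1: S = H·P̄·Hᵀ + R = [33157/23]
step 1: K = P̄·Hᵀ·S⁻¹ = [-16137/33157; 11037/33157]
step 1: x' = x̄ + K·y = [546387/132628, -31555/33157]
step 1: P' = (I − K·H)·P̄ = [2042017/132628 -10758/33157; -10758/33157 7358/33157]
step 2: x̄ = F·x = [2017821/132628, -483277/66314]
step 2: P̄ = F·P·Fᵀ + Q = [19948129/132628 -6146451/66314; -6146451/66314 2105814/33157]
step 2: y = z − H·x̄ = [1516145/66314]
step 2: S = H·P̄·Hᵀ + R = [19018640/33157]
step 2: K = P̄·Hᵀ·S⁻¹ = [-18439353/38037280; 3158721/9509320]
step 2: x' = x̄ + K·y = [62849343/15214912, 1166833/3803728]
step 2: P' = (I − K·H)·P̄ = [1187578643/76074560 -6146451/19018640; -6146451/19018640 1052907/4754660]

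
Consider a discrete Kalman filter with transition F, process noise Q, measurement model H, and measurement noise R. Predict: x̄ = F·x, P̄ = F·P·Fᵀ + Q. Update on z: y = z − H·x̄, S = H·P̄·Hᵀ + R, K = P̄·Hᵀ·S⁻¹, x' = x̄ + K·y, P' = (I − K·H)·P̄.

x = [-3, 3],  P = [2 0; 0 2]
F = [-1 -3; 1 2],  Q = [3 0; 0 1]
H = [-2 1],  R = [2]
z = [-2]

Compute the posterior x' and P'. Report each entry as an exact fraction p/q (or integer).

x' = [54/161, -180/161]
P' = [103/161 86/161; 86/161 250/161]

x̄ = F·x = [-6, 3]
P̄ = F·P·Fᵀ + Q = [23 -14; -14 11]
y = z − H·x̄ = [-17]
S = H·P̄·Hᵀ + R = [161]
K = P̄·Hᵀ·S⁻¹ = [-60/161; 39/161]
x' = x̄ + K·y = [54/161, -180/161]
P' = (I − K·H)·P̄ = [103/161 86/161; 86/161 250/161]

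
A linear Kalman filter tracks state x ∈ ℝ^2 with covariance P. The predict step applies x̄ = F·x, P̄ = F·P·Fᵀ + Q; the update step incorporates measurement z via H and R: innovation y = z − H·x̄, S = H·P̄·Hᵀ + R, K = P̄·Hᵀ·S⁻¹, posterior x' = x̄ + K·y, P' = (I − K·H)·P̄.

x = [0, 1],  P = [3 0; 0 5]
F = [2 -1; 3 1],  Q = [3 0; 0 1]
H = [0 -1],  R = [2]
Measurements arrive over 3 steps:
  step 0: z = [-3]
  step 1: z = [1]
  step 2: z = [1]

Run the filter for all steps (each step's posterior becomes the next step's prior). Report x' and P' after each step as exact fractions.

step 0: x' = [-9/35, 101/35], P' = [531/35 26/35; 26/35 66/35]
step 1: x' = [-13498/2553, -2444/2553], P' = [23063/2553 3094/2553; 3094/2553 5036/2553]
step 2: x' = [-118212/119413, -159798/119413], P' = [1007407/119413 130248/119413; 130248/119413 233720/119413]

step 0: x̄ = F·x = [-1, 1]
step 0: P̄ = F·P·Fᵀ + Q = [20 13; 13 33]
step 0: y = z − H·x̄ = [-2]
step 0: S = H·P̄·Hᵀ + R = [35]
step 0: K = P̄·Hᵀ·S⁻¹ = [-13/35; -33/35]
step 0: x' = x̄ + K·y = [-9/35, 101/35]
step 0: P' = (I − K·H)·P̄ = [531/35 26/35; 26/35 66/35]
step 1: x̄ = F·x = [-17/5, 74/35]
step 1: P̄ = F·P·Fᵀ + Q = [313/5 442/5; 442/5 5036/35]
step 1: y = z − H·x̄ = [109/35]
step 1: S = H·P̄·Hᵀ + R = [5106/35]
step 1: K = P̄·Hᵀ·S⁻¹ = [-1547/2553; -2518/2553]
step 1: x' = x̄ + K·y = [-13498/2553, -2444/2553]
step 1: P' = (I − K·H)·P̄ = [23063/2553 3094/2553; 3094/2553 5036/2553]
step 2: x̄ = F·x = [-8184/851, -42938/2553]
step 2: P̄ = F·P·Fᵀ + Q = [30857/851 43416/851; 43416/851 233720/2553]
step 2: y = z − H·x̄ = [-40385/2553]
step 2: S = H·P̄·Hᵀ + R = [238826/2553]
step 2: K = P̄·Hᵀ·S⁻¹ = [-65124/119413; -116860/119413]
step 2: x' = x̄ + K·y = [-118212/119413, -159798/119413]
step 2: P' = (I − K·H)·P̄ = [1007407/119413 130248/119413; 130248/119413 233720/119413]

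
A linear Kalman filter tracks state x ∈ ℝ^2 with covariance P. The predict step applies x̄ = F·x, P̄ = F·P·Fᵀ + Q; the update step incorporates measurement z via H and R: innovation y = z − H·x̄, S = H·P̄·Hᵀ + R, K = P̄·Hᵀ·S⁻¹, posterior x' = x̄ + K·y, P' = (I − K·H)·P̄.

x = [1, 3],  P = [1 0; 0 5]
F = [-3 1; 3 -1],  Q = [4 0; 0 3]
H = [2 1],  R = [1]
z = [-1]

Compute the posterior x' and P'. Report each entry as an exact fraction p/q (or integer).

x̄ = F·x = [0, 0]
P̄ = F·P·Fᵀ + Q = [18 -14; -14 17]
y = z − H·x̄ = [-1]
S = H·P̄·Hᵀ + R = [34]
K = P̄·Hᵀ·S⁻¹ = [11/17; -11/34]
x' = x̄ + K·y = [-11/17, 11/34]
P' = (I − K·H)·P̄ = [64/17 -117/17; -117/17 457/34]

x' = [-11/17, 11/34]
P' = [64/17 -117/17; -117/17 457/34]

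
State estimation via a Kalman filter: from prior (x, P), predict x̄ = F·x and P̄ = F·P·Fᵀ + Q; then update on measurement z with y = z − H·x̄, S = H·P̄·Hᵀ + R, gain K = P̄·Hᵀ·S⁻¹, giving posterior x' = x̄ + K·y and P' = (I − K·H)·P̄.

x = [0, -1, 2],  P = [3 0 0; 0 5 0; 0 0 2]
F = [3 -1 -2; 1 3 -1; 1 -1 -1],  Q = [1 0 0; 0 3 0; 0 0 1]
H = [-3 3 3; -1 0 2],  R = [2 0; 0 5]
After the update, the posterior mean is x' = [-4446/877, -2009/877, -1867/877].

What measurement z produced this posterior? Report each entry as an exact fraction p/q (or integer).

z = [2, 1]

x̄ = F·x = [-3, -5, -1]
P̄ = F·P·Fᵀ + Q = [41 -2 18; -2 53 -10; 18 -10 11]
S = H·P̄·Hᵀ + R = [479 -27; -27 18]
K = P̄·Hᵀ·S⁻¹ = [-165/877 -4420/7893; 216/877 -553/877; -90/877 539/7893]
x' − x̄ = [-1815/877, 2376/877, -990/877] = K·y
y = (KᵀK)⁻¹·Kᵀ·(x' − x̄) = [11, 0]
z = y + H·x̄ = [11, 0] + [-9, 1] = [2, 1]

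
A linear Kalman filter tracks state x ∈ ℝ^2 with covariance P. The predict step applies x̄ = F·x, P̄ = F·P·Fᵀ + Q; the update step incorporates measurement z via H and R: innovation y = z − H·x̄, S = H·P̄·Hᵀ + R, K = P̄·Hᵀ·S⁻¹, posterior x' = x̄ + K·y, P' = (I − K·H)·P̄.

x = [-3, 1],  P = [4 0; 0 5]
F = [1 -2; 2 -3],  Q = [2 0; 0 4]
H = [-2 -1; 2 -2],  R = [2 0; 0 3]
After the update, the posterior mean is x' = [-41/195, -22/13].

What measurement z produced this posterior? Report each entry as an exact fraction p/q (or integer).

z = [2, 3]

x̄ = F·x = [-5, -9]
P̄ = F·P·Fᵀ + Q = [26 38; 38 65]
S = H·P̄·Hᵀ + R = [323 102; 102 63]
K = P̄·Hᵀ·S⁻¹ = [-358/1105 28/195; -75/221 -4/13]
x' − x̄ = [934/195, 95/13] = K·y
y = (KᵀK)⁻¹·Kᵀ·(x' − x̄) = [-17, -5]
z = y + H·x̄ = [-17, -5] + [19, 8] = [2, 3]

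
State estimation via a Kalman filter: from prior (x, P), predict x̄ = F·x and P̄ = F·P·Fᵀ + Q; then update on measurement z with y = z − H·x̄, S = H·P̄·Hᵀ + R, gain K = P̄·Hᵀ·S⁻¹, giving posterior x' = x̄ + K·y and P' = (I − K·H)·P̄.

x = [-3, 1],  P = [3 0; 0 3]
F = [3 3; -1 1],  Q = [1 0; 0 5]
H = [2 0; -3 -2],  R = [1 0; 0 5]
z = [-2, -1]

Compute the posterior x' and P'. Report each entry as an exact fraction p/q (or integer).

x' = [-12229/11324, 13089/5662]
P' = [2695/11324 -1815/5662; -1815/5662 4400/2831]

x̄ = F·x = [-6, 4]
P̄ = F·P·Fᵀ + Q = [55 0; 0 11]
y = z − H·x̄ = [10, -11]
S = H·P̄·Hᵀ + R = [221 -330; -330 544]
K = P̄·Hᵀ·S⁻¹ = [2695/5662 -165/11324; -1815/2831 -2431/5662]
x' = x̄ + K·y = [-12229/11324, 13089/5662]
P' = (I − K·H)·P̄ = [2695/11324 -1815/5662; -1815/5662 4400/2831]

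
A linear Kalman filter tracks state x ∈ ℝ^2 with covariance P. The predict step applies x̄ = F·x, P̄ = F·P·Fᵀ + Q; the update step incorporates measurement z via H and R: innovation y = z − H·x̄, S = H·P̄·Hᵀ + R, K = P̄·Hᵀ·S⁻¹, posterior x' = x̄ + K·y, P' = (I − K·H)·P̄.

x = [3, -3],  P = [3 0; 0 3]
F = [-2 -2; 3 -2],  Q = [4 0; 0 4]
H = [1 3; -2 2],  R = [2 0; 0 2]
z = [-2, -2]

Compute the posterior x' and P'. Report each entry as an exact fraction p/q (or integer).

x̄ = F·x = [0, 15]
P̄ = F·P·Fᵀ + Q = [28 -6; -6 43]
y = z − H·x̄ = [-47, -32]
S = H·P̄·Hᵀ + R = [381 226; 226 334]
K = P̄·Hᵀ·S⁻¹ = [9354/38089 -14084/38089; 9467/38089 4770/38089]
x' = x̄ + K·y = [11050/38089, -26254/38089]
P' = (I − K·H)·P̄ = [15240/38089 1156/38089; 1156/38089 5926/38089]

x' = [11050/38089, -26254/38089]
P' = [15240/38089 1156/38089; 1156/38089 5926/38089]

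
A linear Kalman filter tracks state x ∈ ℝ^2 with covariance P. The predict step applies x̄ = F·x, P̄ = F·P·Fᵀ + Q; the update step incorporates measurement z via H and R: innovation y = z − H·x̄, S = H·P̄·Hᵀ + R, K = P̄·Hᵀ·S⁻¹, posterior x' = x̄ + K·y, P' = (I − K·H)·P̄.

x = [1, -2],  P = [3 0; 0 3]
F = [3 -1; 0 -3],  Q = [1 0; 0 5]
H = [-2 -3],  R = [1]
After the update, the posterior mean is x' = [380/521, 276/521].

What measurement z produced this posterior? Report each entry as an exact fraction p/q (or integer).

z = [-3]

x̄ = F·x = [5, 6]
P̄ = F·P·Fᵀ + Q = [31 9; 9 32]
S = H·P̄·Hᵀ + R = [521]
K = P̄·Hᵀ·S⁻¹ = [-89/521; -114/521]
x' − x̄ = [-2225/521, -2850/521] = K·y
y = (KᵀK)⁻¹·Kᵀ·(x' − x̄) = [25]
z = y + H·x̄ = [25] + [-28] = [-3]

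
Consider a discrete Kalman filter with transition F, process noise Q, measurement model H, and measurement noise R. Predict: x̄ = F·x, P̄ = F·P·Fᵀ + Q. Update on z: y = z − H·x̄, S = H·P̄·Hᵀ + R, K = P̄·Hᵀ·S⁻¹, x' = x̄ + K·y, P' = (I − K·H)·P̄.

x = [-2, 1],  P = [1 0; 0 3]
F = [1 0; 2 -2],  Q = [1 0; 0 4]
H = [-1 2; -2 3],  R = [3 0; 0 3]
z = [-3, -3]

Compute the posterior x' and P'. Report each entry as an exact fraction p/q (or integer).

x̄ = F·x = [-2, -6]
P̄ = F·P·Fᵀ + Q = [2 2; 2 20]
y = z − H·x̄ = [7, 11]
S = H·P̄·Hᵀ + R = [77 110; 110 167]
K = P̄·Hᵀ·S⁻¹ = [38/253 -2/23; 62/253 4/23]
x' = x̄ + K·y = [-482/253, -600/253]
P' = (I − K·H)·P̄ = [474/253 294/253; 294/253 240/253]

x' = [-482/253, -600/253]
P' = [474/253 294/253; 294/253 240/253]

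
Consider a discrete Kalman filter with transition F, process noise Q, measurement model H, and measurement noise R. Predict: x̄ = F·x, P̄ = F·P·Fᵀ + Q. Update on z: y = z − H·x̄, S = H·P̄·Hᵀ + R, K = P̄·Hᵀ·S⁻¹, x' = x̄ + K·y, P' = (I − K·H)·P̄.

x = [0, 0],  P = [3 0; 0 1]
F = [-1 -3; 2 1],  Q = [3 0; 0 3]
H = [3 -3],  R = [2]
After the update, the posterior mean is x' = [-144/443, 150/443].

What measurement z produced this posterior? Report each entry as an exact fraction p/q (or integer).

z = [-2]

x̄ = F·x = [0, 0]
P̄ = F·P·Fᵀ + Q = [15 -9; -9 16]
S = H·P̄·Hᵀ + R = [443]
K = P̄·Hᵀ·S⁻¹ = [72/443; -75/443]
x' − x̄ = [-144/443, 150/443] = K·y
y = (KᵀK)⁻¹·Kᵀ·(x' − x̄) = [-2]
z = y + H·x̄ = [-2] + [0] = [-2]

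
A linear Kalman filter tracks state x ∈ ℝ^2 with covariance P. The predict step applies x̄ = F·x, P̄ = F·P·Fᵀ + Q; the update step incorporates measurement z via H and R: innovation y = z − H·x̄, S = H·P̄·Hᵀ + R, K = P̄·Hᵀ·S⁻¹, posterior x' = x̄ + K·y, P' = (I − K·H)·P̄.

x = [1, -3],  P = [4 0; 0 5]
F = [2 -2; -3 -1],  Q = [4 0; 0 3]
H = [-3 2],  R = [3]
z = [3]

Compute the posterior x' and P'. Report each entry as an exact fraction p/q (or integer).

x̄ = F·x = [8, 0]
P̄ = F·P·Fᵀ + Q = [40 -14; -14 44]
y = z − H·x̄ = [27]
S = H·P̄·Hᵀ + R = [707]
K = P̄·Hᵀ·S⁻¹ = [-148/707; 130/707]
x' = x̄ + K·y = [1660/707, 3510/707]
P' = (I − K·H)·P̄ = [6376/707 9342/707; 9342/707 14208/707]

x' = [1660/707, 3510/707]
P' = [6376/707 9342/707; 9342/707 14208/707]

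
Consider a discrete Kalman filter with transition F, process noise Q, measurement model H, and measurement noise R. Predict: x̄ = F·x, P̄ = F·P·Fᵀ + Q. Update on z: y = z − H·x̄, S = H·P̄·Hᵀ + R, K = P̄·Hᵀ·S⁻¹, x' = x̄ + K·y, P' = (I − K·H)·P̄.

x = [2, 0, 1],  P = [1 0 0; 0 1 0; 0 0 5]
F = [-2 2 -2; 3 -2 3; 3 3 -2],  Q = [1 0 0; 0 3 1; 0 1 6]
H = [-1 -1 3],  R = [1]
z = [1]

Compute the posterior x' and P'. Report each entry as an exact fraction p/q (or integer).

x' = [-3226/443, 4779/443, 668/443]
P' = [7806/443 -10691/443 -938/443; -10691/443 17222/443 2144/443; -938/443 2144/443 448/443]

x̄ = F·x = [-6, 9, 4]
P̄ = F·P·Fᵀ + Q = [29 -40 20; -40 61 -26; 20 -26 44]
y = z − H·x̄ = [-8]
S = H·P̄·Hᵀ + R = [443]
K = P̄·Hᵀ·S⁻¹ = [71/443; -99/443; 138/443]
x' = x̄ + K·y = [-3226/443, 4779/443, 668/443]
P' = (I − K·H)·P̄ = [7806/443 -10691/443 -938/443; -10691/443 17222/443 2144/443; -938/443 2144/443 448/443]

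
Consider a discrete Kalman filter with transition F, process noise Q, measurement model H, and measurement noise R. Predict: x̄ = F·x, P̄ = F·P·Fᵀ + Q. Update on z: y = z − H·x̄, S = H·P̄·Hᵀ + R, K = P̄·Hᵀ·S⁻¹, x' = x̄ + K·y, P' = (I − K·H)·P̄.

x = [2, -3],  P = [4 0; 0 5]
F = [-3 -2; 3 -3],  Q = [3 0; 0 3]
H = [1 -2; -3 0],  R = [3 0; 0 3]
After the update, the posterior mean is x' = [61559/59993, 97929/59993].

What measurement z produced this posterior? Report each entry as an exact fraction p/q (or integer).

z = [-2, -3]

x̄ = F·x = [0, 15]
P̄ = F·P·Fᵀ + Q = [59 -6; -6 84]
S = H·P̄·Hᵀ + R = [422 -213; -213 534]
K = P̄·Hᵀ·S⁻¹ = [71/59993 -19857/59993; -29694/59993 -9822/59993]
x' − x̄ = [61559/59993, -801966/59993] = K·y
y = (KᵀK)⁻¹·Kᵀ·(x' − x̄) = [28, -3]
z = y + H·x̄ = [28, -3] + [-30, 0] = [-2, -3]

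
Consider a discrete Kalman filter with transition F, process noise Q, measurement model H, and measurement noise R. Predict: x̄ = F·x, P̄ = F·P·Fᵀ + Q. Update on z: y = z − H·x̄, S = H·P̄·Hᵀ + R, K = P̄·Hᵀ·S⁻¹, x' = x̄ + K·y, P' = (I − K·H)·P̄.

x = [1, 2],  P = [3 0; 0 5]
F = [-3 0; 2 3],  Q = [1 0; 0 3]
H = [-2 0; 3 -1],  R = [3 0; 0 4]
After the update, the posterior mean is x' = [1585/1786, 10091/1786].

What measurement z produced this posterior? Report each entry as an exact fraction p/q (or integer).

x̄ = F·x = [-3, 8]
P̄ = F·P·Fᵀ + Q = [28 -18; -18 60]
S = H·P̄·Hᵀ + R = [115 -204; -204 424]
K = P̄·Hᵀ·S⁻¹ = [-367/893 153/3572; -999/893 -2883/3572]
x' − x̄ = [6943/1786, -4197/1786] = K·y
y = (KᵀK)⁻¹·Kᵀ·(x' − x̄) = [-8, 14]
z = y + H·x̄ = [-8, 14] + [6, -17] = [-2, -3]

z = [-2, -3]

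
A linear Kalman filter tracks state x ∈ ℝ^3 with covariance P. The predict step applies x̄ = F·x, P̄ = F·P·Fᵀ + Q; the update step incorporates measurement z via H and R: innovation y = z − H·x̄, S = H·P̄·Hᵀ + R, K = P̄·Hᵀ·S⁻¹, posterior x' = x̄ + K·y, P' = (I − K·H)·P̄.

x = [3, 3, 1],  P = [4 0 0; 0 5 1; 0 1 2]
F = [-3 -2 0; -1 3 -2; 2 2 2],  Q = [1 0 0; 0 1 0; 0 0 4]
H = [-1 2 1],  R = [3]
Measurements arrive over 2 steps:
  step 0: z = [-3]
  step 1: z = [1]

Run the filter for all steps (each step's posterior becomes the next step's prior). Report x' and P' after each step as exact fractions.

step 0: x̄ = F·x = [-15, 4, 14]
step 0: P̄ = F·P·Fᵀ + Q = [57 -14 -48; -14 46 16; -48 16 56]
step 0: y = z − H·x̄ = [-40]
step 0: S = H·P̄·Hᵀ + R = [516]
step 0: K = P̄·Hᵀ·S⁻¹ = [-133/516; 61/258; 34/129]
step 0: x' = x̄ + K·y = [-605/129, -704/129, 446/129]
step 0: P' = (I − K·H)·P̄ = [11723/516 4501/258 -1670/129; 4501/258 2213/129 -2084/129; -1670/129 -2084/129 2600/129]
step 1: x̄ = F·x = [3223/129, -2399/129, -1726/129]
step 1: P̄ = F·P·Fᵀ + Q = [249455/516 -154381/516 -61171/258; -154381/516 152807/516 23741/258; -61171/258 23741/258 19463/129]
step 1: y = z − H·x̄ = [3292/43]
step 1: S = H·P̄·Hᵀ + R = [664073/172]
step 1: K = P̄·Hᵀ·S⁻¹ = [-226853/664073; 169159/664073; 98386/664073]
step 1: x' = x̄ + K·y = [-2327743/1992219, 1802399/1992219, -4058834/1992219]
step 1: P' = (I − K·H)·P̄ = [65520229/1992219 73269919/1992219 -83061286/1992219; 73269919/1992219 90876169/1992219 -106959988/1992219; -83061286/1992219 -106959988/1992219 131744164/1992219]

step 0: x' = [-605/129, -704/129, 446/129], P' = [11723/516 4501/258 -1670/129; 4501/258 2213/129 -2084/129; -1670/129 -2084/129 2600/129]
step 1: x' = [-2327743/1992219, 1802399/1992219, -4058834/1992219], P' = [65520229/1992219 73269919/1992219 -83061286/1992219; 73269919/1992219 90876169/1992219 -106959988/1992219; -83061286/1992219 -106959988/1992219 131744164/1992219]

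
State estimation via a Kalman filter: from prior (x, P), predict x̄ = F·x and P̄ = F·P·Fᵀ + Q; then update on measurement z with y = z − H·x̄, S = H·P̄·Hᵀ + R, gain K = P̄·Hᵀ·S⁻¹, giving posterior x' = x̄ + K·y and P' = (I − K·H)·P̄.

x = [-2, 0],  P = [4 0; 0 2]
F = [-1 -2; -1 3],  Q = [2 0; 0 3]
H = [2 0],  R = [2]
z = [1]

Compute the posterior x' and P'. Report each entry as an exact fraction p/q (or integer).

x' = [16/29, 82/29]
P' = [14/29 -8/29; -8/29 597/29]

x̄ = F·x = [2, 2]
P̄ = F·P·Fᵀ + Q = [14 -8; -8 25]
y = z − H·x̄ = [-3]
S = H·P̄·Hᵀ + R = [58]
K = P̄·Hᵀ·S⁻¹ = [14/29; -8/29]
x' = x̄ + K·y = [16/29, 82/29]
P' = (I − K·H)·P̄ = [14/29 -8/29; -8/29 597/29]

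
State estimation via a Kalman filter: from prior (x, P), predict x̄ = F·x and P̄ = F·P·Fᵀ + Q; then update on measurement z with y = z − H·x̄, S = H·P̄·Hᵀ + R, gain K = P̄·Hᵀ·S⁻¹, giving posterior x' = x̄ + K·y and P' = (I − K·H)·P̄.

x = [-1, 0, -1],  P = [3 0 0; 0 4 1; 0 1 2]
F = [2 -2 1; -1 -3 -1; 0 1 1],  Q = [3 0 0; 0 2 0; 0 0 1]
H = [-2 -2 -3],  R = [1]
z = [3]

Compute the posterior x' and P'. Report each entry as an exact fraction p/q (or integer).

x̄ = F·x = [-3, 2, -1]
P̄ = F·P·Fᵀ + Q = [29 15 -7; 15 49 -18; -7 -18 9]
y = z − H·x̄ = [-2]
S = H·P̄·Hᵀ + R = [214]
K = P̄·Hᵀ·S⁻¹ = [-67/214; -37/107; 23/214]
x' = x̄ + K·y = [-254/107, 288/107, -130/107]
P' = (I − K·H)·P̄ = [1717/214 -874/107 43/214; -874/107 2505/107 -1075/107; 43/214 -1075/107 1397/214]

x' = [-254/107, 288/107, -130/107]
P' = [1717/214 -874/107 43/214; -874/107 2505/107 -1075/107; 43/214 -1075/107 1397/214]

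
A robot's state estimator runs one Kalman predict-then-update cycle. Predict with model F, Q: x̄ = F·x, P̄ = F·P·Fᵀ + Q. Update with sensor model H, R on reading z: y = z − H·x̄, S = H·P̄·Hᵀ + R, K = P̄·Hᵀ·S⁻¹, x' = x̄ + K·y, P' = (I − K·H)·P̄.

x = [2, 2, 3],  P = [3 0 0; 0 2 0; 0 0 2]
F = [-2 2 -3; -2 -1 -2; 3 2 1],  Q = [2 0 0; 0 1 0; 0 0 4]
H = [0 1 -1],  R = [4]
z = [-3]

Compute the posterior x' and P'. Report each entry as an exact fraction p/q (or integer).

x̄ = F·x = [-9, -12, 13]
P̄ = F·P·Fᵀ + Q = [40 20 -16; 20 23 -26; -16 -26 41]
y = z − H·x̄ = [22]
S = H·P̄·Hᵀ + R = [120]
K = P̄·Hᵀ·S⁻¹ = [3/10; 49/120; -67/120]
x' = x̄ + K·y = [-12/5, -181/60, 43/60]
P' = (I − K·H)·P̄ = [146/5 53/10 41/10; 53/10 359/120 163/120; 41/10 163/120 431/120]

x' = [-12/5, -181/60, 43/60]
P' = [146/5 53/10 41/10; 53/10 359/120 163/120; 41/10 163/120 431/120]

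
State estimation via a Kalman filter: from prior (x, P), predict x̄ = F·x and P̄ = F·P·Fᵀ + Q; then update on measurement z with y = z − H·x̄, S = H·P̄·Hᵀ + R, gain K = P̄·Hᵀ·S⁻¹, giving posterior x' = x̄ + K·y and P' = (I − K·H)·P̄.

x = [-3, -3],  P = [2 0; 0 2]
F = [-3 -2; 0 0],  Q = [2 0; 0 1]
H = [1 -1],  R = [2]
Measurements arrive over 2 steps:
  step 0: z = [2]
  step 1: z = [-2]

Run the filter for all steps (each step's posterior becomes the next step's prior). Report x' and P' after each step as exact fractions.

step 0: x' = [101/31, 13/31], P' = [84/31 28/31; 28/31 30/31]
step 1: x' = [-3535/1367, -267/1367], P' = [3822/1367 1274/1367; 1274/1367 1336/1367]

step 0: x̄ = F·x = [15, 0]
step 0: P̄ = F·P·Fᵀ + Q = [28 0; 0 1]
step 0: y = z − H·x̄ = [-13]
step 0: S = H·P̄·Hᵀ + R = [31]
step 0: K = P̄·Hᵀ·S⁻¹ = [28/31; -1/31]
step 0: x' = x̄ + K·y = [101/31, 13/31]
step 0: P' = (I − K·H)·P̄ = [84/31 28/31; 28/31 30/31]
step 1: x̄ = F·x = [-329/31, 0]
step 1: P̄ = F·P·Fᵀ + Q = [1274/31 0; 0 1]
step 1: y = z − H·x̄ = [267/31]
step 1: S = H·P̄·Hᵀ + R = [1367/31]
step 1: K = P̄·Hᵀ·S⁻¹ = [1274/1367; -31/1367]
step 1: x' = x̄ + K·y = [-3535/1367, -267/1367]
step 1: P' = (I − K·H)·P̄ = [3822/1367 1274/1367; 1274/1367 1336/1367]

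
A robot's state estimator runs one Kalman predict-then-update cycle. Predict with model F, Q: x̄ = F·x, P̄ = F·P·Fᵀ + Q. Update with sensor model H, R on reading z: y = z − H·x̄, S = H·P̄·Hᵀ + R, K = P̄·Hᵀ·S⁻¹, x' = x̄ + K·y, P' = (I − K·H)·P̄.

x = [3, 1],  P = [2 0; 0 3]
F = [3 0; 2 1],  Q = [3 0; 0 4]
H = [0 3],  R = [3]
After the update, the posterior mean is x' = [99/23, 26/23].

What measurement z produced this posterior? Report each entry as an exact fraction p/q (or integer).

z = [3]

x̄ = F·x = [9, 7]
P̄ = F·P·Fᵀ + Q = [21 12; 12 15]
S = H·P̄·Hᵀ + R = [138]
K = P̄·Hᵀ·S⁻¹ = [6/23; 15/46]
x' − x̄ = [-108/23, -135/23] = K·y
y = (KᵀK)⁻¹·Kᵀ·(x' − x̄) = [-18]
z = y + H·x̄ = [-18] + [21] = [3]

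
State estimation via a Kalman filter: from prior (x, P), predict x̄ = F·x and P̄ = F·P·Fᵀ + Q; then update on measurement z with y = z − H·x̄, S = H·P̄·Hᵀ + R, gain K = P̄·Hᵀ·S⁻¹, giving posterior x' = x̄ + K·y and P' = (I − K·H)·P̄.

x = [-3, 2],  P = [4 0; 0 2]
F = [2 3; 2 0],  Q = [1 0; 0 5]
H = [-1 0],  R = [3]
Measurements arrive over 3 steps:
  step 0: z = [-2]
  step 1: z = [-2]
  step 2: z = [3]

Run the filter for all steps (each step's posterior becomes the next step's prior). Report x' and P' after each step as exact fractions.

step 0: x' = [35/19, -98/19], P' = [105/38 24/19; 24/19 271/19]
step 1: x' = [40/23, 122/23], P' = [8868/3013 1062/3013; 1062/3013 41771/3013]
step 2: x' = [-1106226/436207, 580300/436207], P' = [1281504/436207 125532/436207; 125532/436207 6735371/436207]

step 0: x̄ = F·x = [0, -6]
step 0: P̄ = F·P·Fᵀ + Q = [35 16; 16 21]
step 0: y = z − H·x̄ = [-2]
step 0: S = H·P̄·Hᵀ + R = [38]
step 0: K = P̄·Hᵀ·S⁻¹ = [-35/38; -8/19]
step 0: x' = x̄ + K·y = [35/19, -98/19]
step 0: P' = (I − K·H)·P̄ = [105/38 24/19; 24/19 271/19]
step 1: x̄ = F·x = [-224/19, 70/19]
step 1: P̄ = F·P·Fᵀ + Q = [2956/19 354/19; 354/19 305/19]
step 1: y = z − H·x̄ = [-262/19]
step 1: S = H·P̄·Hᵀ + R = [3013/19]
step 1: K = P̄·Hᵀ·S⁻¹ = [-2956/3013; -354/3013]
step 1: x' = x̄ + K·y = [40/23, 122/23]
step 1: P' = (I − K·H)·P̄ = [8868/3013 1062/3013; 1062/3013 41771/3013]
step 2: x̄ = F·x = [446/23, 80/23]
step 2: P̄ = F·P·Fᵀ + Q = [427168/3013 41844/3013; 41844/3013 50537/3013]
step 2: y = z − H·x̄ = [515/23]
step 2: S = H·P̄·Hᵀ + R = [436207/3013]
step 2: K = P̄·Hᵀ·S⁻¹ = [-427168/436207; -41844/436207]
step 2: x' = x̄ + K·y = [-1106226/436207, 580300/436207]
step 2: P' = (I − K·H)·P̄ = [1281504/436207 125532/436207; 125532/436207 6735371/436207]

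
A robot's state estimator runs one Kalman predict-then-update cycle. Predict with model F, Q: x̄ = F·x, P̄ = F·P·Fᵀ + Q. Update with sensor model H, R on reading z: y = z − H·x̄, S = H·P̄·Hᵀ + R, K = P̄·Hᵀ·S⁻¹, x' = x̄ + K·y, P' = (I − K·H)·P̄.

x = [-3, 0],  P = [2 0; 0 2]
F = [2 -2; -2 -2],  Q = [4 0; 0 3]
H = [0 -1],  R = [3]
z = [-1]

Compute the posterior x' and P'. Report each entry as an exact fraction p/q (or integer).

x̄ = F·x = [-6, 6]
P̄ = F·P·Fᵀ + Q = [20 0; 0 19]
y = z − H·x̄ = [5]
S = H·P̄·Hᵀ + R = [22]
K = P̄·Hᵀ·S⁻¹ = [0; -19/22]
x' = x̄ + K·y = [-6, 37/22]
P' = (I − K·H)·P̄ = [20 0; 0 57/22]

x' = [-6, 37/22]
P' = [20 0; 0 57/22]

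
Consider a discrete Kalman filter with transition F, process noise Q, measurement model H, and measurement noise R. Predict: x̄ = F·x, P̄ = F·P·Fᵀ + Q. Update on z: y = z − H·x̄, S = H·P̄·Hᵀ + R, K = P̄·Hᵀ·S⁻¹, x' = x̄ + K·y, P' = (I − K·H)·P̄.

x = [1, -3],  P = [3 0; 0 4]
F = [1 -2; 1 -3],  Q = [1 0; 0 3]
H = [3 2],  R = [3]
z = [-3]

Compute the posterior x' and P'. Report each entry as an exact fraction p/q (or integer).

x' = [-97/225, -34/45]
P' = [56/75 -13/15; -13/15 5/3]

x̄ = F·x = [7, 10]
P̄ = F·P·Fᵀ + Q = [20 27; 27 42]
y = z − H·x̄ = [-44]
S = H·P̄·Hᵀ + R = [675]
K = P̄·Hᵀ·S⁻¹ = [38/225; 11/45]
x' = x̄ + K·y = [-97/225, -34/45]
P' = (I − K·H)·P̄ = [56/75 -13/15; -13/15 5/3]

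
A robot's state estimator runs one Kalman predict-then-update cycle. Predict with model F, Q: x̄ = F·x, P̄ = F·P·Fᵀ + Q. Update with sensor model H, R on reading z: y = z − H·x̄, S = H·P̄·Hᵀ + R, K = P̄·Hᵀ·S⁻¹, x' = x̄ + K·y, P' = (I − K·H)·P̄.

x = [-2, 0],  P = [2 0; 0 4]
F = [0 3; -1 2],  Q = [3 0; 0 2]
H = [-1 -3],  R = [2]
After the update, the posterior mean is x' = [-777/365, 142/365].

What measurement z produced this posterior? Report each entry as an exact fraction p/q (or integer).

x̄ = F·x = [0, 2]
P̄ = F·P·Fᵀ + Q = [39 24; 24 20]
S = H·P̄·Hᵀ + R = [365]
K = P̄·Hᵀ·S⁻¹ = [-111/365; -84/365]
x' − x̄ = [-777/365, -588/365] = K·y
y = (KᵀK)⁻¹·Kᵀ·(x' − x̄) = [7]
z = y + H·x̄ = [7] + [-6] = [1]

z = [1]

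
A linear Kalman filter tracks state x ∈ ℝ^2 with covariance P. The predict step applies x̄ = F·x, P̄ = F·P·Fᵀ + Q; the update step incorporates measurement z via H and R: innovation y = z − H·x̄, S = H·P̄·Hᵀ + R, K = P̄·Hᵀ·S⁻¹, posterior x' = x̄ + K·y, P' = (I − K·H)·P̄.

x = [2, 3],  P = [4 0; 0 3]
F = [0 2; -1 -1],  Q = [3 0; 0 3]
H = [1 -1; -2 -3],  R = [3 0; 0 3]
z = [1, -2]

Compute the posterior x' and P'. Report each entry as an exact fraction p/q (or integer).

x̄ = F·x = [6, -5]
P̄ = F·P·Fᵀ + Q = [15 -6; -6 10]
y = z − H·x̄ = [-10, -5]
S = H·P̄·Hᵀ + R = [40 6; 6 81]
K = P̄·Hᵀ·S⁻¹ = [197/356 -101/534; -33/89 -52/267]
x' = x̄ + K·y = [377/267, -85/267]
P' = (I − K·H)·P̄ = [395/356 -49/89; -49/89 50/89]

x' = [377/267, -85/267]
P' = [395/356 -49/89; -49/89 50/89]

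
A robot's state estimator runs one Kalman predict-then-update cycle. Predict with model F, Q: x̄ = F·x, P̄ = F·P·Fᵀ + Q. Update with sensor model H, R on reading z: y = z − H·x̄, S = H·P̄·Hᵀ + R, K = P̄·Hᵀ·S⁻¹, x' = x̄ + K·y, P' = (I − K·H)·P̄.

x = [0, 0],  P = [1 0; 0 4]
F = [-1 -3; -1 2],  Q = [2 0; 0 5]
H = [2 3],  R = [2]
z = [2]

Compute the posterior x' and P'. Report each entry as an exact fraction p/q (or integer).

x' = [9/40, 1/2]
P' = [3039/80 -101/4; -101/4 17]

x̄ = F·x = [0, 0]
P̄ = F·P·Fᵀ + Q = [39 -23; -23 22]
y = z − H·x̄ = [2]
S = H·P̄·Hᵀ + R = [80]
K = P̄·Hᵀ·S⁻¹ = [9/80; 1/4]
x' = x̄ + K·y = [9/40, 1/2]
P' = (I − K·H)·P̄ = [3039/80 -101/4; -101/4 17]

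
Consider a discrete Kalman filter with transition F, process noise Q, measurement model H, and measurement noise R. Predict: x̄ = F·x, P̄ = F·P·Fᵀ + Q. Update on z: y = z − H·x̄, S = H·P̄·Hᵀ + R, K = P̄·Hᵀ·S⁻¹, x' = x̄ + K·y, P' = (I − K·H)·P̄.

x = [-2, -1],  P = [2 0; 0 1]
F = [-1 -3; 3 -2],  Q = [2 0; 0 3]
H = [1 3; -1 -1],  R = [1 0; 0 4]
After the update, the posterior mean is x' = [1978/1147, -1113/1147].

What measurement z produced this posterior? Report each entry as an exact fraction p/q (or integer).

z = [-1, 1]

x̄ = F·x = [5, -4]
P̄ = F·P·Fᵀ + Q = [13 0; 0 25]
S = H·P̄·Hᵀ + R = [239 -88; -88 42]
K = P̄·Hᵀ·S⁻¹ = [-299/1147 -1963/2294; 475/1147 625/2294]
x' − x̄ = [-3757/1147, 3475/1147] = K·y
y = (KᵀK)⁻¹·Kᵀ·(x' − x̄) = [6, 2]
z = y + H·x̄ = [6, 2] + [-7, -1] = [-1, 1]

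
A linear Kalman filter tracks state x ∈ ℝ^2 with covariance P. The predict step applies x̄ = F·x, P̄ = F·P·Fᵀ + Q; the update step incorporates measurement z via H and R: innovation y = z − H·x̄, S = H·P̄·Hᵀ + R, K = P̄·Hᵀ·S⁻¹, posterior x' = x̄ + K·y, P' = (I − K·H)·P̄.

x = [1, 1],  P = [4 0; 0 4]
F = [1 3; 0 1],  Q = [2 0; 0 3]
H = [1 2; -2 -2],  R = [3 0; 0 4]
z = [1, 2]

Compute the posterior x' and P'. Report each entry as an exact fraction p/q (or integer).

x' = [-4/5, 12/35]
P' = [12/5 -51/35; -51/35 621/490]

x̄ = F·x = [4, 1]
P̄ = F·P·Fᵀ + Q = [42 12; 12 7]
y = z − H·x̄ = [-5, 12]
S = H·P̄·Hᵀ + R = [121 -184; -184 296]
K = P̄·Hᵀ·S⁻¹ = [-6/35 -33/70; 88/245 93/980]
x' = x̄ + K·y = [-4/5, 12/35]
P' = (I − K·H)·P̄ = [12/5 -51/35; -51/35 621/490]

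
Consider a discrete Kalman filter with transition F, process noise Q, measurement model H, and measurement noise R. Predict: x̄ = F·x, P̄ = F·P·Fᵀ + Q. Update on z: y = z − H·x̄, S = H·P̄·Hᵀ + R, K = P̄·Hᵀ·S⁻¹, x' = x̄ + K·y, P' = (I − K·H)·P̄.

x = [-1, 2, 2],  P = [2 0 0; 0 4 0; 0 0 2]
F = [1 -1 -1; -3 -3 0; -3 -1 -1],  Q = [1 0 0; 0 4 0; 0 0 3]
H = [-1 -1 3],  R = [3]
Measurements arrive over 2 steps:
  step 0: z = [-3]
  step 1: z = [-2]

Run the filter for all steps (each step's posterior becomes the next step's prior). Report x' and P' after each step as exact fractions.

step 0: x' = [-121/29, -643/145, -553/145], P' = [216/29 252/29 153/29; 252/29 7734/145 3024/145; 153/29 3024/145 1314/145]
step 1: x' = [113771/62669, 93824/62669, 32407/62669], P' = [5186575/62669 12281933/62669 5826954/62669; 12281933/62669 30795922/62669 14403597/62669; 5826954/62669 14403597/62669 6780405/62669]

step 0: x̄ = F·x = [-5, -3, -1]
step 0: P̄ = F·P·Fᵀ + Q = [9 6 0; 6 58 30; 0 30 27]
step 0: y = z − H·x̄ = [-8]
step 0: S = H·P̄·Hᵀ + R = [145]
step 0: K = P̄·Hᵀ·S⁻¹ = [-3/29; 26/145; 51/145]
step 0: x' = x̄ + K·y = [-121/29, -643/145, -553/145]
step 0: P' = (I − K·H)·P̄ = [216/29 252/29 153/29; 252/29 7734/145 3024/145; 153/29 3024/145 1314/145]
step 1: x̄ = F·x = [591/145, 3744/145, 3011/145]
step 1: P̄ = F·P·Fᵀ + Q = [12271/145 31329/145 15906/145; 31329/145 102586/145 59409/145; 15906/145 59409/145 37401/145]
step 1: y = z − H·x̄ = [-172/5]
step 1: S = H·P̄·Hᵀ + R = [2161/5]
step 1: K = P̄·Hᵀ·S⁻¹ = [142/2161; 1528/2161; 1272/2161]
step 1: x' = x̄ + K·y = [113771/62669, 93824/62669, 32407/62669]
step 1: P' = (I − K·H)·P̄ = [5186575/62669 12281933/62669 5826954/62669; 12281933/62669 30795922/62669 14403597/62669; 5826954/62669 14403597/62669 6780405/62669]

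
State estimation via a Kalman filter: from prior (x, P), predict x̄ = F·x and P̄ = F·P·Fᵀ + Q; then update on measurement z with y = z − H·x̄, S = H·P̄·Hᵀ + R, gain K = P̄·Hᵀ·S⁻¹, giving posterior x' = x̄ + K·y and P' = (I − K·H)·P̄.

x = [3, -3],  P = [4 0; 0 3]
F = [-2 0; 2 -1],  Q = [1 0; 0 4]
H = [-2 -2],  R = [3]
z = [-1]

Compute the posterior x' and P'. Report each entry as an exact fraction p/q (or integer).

x̄ = F·x = [-6, 9]
P̄ = F·P·Fᵀ + Q = [17 -16; -16 23]
y = z − H·x̄ = [5]
S = H·P̄·Hᵀ + R = [35]
K = P̄·Hᵀ·S⁻¹ = [-2/35; -2/5]
x' = x̄ + K·y = [-44/7, 7]
P' = (I − K·H)·P̄ = [591/35 -84/5; -84/5 87/5]

x' = [-44/7, 7]
P' = [591/35 -84/5; -84/5 87/5]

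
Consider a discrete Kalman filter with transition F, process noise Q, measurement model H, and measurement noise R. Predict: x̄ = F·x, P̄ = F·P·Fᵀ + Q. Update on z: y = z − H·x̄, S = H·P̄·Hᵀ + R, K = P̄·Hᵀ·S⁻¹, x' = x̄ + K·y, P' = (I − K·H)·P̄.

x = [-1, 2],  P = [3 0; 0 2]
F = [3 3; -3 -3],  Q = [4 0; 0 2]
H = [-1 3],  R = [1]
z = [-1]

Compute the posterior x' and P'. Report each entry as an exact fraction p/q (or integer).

x̄ = F·x = [3, -3]
P̄ = F·P·Fᵀ + Q = [49 -45; -45 47]
y = z − H·x̄ = [11]
S = H·P̄·Hᵀ + R = [743]
K = P̄·Hᵀ·S⁻¹ = [-184/743; 186/743]
x' = x̄ + K·y = [205/743, -183/743]
P' = (I − K·H)·P̄ = [2551/743 789/743; 789/743 325/743]

x' = [205/743, -183/743]
P' = [2551/743 789/743; 789/743 325/743]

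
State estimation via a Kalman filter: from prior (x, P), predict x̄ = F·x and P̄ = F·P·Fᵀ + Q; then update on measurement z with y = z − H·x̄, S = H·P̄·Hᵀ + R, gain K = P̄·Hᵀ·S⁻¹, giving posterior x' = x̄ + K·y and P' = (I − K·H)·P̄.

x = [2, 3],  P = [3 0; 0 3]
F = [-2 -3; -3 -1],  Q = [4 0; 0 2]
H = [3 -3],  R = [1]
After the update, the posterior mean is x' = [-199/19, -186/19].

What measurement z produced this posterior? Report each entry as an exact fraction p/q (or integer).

z = [-2]

x̄ = F·x = [-13, -9]
P̄ = F·P·Fᵀ + Q = [43 27; 27 32]
S = H·P̄·Hᵀ + R = [190]
K = P̄·Hᵀ·S⁻¹ = [24/95; -3/38]
x' − x̄ = [48/19, -15/19] = K·y
y = (KᵀK)⁻¹·Kᵀ·(x' − x̄) = [10]
z = y + H·x̄ = [10] + [-12] = [-2]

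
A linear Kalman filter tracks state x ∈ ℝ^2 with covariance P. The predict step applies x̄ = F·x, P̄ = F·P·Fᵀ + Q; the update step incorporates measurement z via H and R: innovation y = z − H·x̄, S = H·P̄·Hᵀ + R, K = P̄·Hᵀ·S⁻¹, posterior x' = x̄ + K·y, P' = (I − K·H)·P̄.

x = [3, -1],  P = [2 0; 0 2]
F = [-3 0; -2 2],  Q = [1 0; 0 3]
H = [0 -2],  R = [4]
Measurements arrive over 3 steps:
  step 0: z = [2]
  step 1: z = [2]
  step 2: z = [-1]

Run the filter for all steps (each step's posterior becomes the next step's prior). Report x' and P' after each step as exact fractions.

step 0: x̄ = F·x = [-9, -8]
step 0: P̄ = F·P·Fᵀ + Q = [19 12; 12 19]
step 0: y = z − H·x̄ = [-14]
step 0: S = H·P̄·Hᵀ + R = [80]
step 0: K = P̄·Hᵀ·S⁻¹ = [-3/10; -19/40]
step 0: x' = x̄ + K·y = [-24/5, -27/20]
step 0: P' = (I − K·H)·P̄ = [59/5 3/5; 3/5 19/20]
step 1: x̄ = F·x = [72/5, 69/10]
step 1: P̄ = F·P·Fᵀ + Q = [536/5 336/5; 336/5 246/5]
step 1: y = z − H·x̄ = [79/5]
step 1: S = H·P̄·Hᵀ + R = [1004/5]
step 1: K = P̄·Hᵀ·S⁻¹ = [-168/251; -123/251]
step 1: x' = x̄ + K·y = [960/251, -423/502]
step 1: P' = (I − K·H)·P̄ = [4328/251 336/251; 336/251 246/251]
step 2: x̄ = F·x = [-2880/251, -2343/251]
step 2: P̄ = F·P·Fᵀ + Q = [39203/251 23952/251; 23952/251 16361/251]
step 2: y = z − H·x̄ = [-4937/251]
step 2: S = H·P̄·Hᵀ + R = [66448/251]
step 2: K = P̄·Hᵀ·S⁻¹ = [-2994/4153; -16361/33224]
step 2: x' = x̄ + K·y = [11238/4153, 11675/33224]
step 2: P' = (I − K·H)·P̄ = [77233/4153 5988/4153; 5988/4153 16361/16612]

step 0: x' = [-24/5, -27/20], P' = [59/5 3/5; 3/5 19/20]
step 1: x' = [960/251, -423/502], P' = [4328/251 336/251; 336/251 246/251]
step 2: x' = [11238/4153, 11675/33224], P' = [77233/4153 5988/4153; 5988/4153 16361/16612]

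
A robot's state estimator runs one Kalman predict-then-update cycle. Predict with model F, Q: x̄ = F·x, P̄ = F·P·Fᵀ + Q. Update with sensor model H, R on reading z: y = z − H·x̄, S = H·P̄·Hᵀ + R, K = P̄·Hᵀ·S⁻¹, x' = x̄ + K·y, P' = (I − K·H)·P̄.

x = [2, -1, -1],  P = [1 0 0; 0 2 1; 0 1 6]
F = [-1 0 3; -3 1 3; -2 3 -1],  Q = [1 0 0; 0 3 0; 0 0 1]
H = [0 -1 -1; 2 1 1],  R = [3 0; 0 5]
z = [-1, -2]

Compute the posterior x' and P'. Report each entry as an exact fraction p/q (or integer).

x' = [-1032/1229, -1182/1229, 1253/1229]
P' = [23616/13519 10700/13519 -26987/13519; 10700/13519 41494/13519 -39634/13519; -26987/13519 -39634/13519 73453/13519]

x̄ = F·x = [-5, -10, -6]
P̄ = F·P·Fᵀ + Q = [56 60 -7; 60 74 2; -7 2 23]
y = z − H·x̄ = [-17, 24]
S = H·P̄·Hᵀ + R = [104 -207; -207 542]
K = P̄·Hᵀ·S⁻¹ = [5429/13519 6189/13519; -620/13519 4652/13519; -11273/13519 -4031/13519]
x' = x̄ + K·y = [-1032/1229, -1182/1229, 1253/1229]
P' = (I − K·H)·P̄ = [23616/13519 10700/13519 -26987/13519; 10700/13519 41494/13519 -39634/13519; -26987/13519 -39634/13519 73453/13519]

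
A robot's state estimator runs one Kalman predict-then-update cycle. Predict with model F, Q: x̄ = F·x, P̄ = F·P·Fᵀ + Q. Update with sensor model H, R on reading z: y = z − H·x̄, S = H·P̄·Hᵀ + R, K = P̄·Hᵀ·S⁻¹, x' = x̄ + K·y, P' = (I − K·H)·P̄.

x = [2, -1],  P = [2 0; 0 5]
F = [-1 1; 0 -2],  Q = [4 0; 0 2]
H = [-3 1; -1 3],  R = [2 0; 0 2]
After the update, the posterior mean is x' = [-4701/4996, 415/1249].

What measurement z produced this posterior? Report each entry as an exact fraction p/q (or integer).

z = [3, 2]

x̄ = F·x = [-3, 2]
P̄ = F·P·Fᵀ + Q = [11 -10; -10 22]
S = H·P̄·Hᵀ + R = [183 199; 199 271]
K = P̄·Hᵀ·S⁻¹ = [-1747/4996 527/4996; -129/1249 445/1249]
x' − x̄ = [10287/4996, -2083/1249] = K·y
y = (KᵀK)⁻¹·Kᵀ·(x' − x̄) = [-8, -7]
z = y + H·x̄ = [-8, -7] + [11, 9] = [3, 2]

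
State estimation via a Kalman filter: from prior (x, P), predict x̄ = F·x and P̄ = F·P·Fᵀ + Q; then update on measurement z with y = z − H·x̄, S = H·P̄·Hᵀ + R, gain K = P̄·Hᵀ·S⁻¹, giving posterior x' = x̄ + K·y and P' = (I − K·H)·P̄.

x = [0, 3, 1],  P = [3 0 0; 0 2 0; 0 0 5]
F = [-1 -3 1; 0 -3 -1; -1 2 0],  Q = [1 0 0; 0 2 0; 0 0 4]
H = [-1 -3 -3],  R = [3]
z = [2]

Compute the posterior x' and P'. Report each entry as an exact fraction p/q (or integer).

x' = [-49/11, -58/11, 6]
P' = [425/22 91/33 -9; 91/33 1123/99 -12; -9 -12 15]

x̄ = F·x = [-8, -10, 6]
P̄ = F·P·Fᵀ + Q = [27 13 -9; 13 25 -12; -9 -12 15]
y = z − H·x̄ = [-18]
S = H·P̄·Hᵀ + R = [198]
K = P̄·Hᵀ·S⁻¹ = [-13/66; -26/99; 0]
x' = x̄ + K·y = [-49/11, -58/11, 6]
P' = (I − K·H)·P̄ = [425/22 91/33 -9; 91/33 1123/99 -12; -9 -12 15]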